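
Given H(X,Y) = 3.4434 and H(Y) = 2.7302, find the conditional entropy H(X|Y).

Chain rule: H(X,Y) = H(X|Y) + H(Y)
H(X|Y) = H(X,Y) - H(Y) = 3.4434 - 2.7302 = 0.7132 bits


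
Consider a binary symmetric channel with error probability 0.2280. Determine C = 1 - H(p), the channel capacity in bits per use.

For BSC with error probability p:
C = 1 - H(p) where H(p) is binary entropy
H(0.2280) = -0.2280 × log₂(0.2280) - 0.7720 × log₂(0.7720)
H(p) = 0.7745
C = 1 - 0.7745 = 0.2255 bits/use


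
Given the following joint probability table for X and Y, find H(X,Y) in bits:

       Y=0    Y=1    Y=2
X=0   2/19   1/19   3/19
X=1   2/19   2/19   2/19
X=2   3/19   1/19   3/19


H(X,Y) = -Σ p(x,y) log₂ p(x,y)
  p(0,0)=2/19: -0.1053 × log₂(0.1053) = 0.3419
  p(0,1)=1/19: -0.0526 × log₂(0.0526) = 0.2236
  p(0,2)=3/19: -0.1579 × log₂(0.1579) = 0.4205
  p(1,0)=2/19: -0.1053 × log₂(0.1053) = 0.3419
  p(1,1)=2/19: -0.1053 × log₂(0.1053) = 0.3419
  p(1,2)=2/19: -0.1053 × log₂(0.1053) = 0.3419
  p(2,0)=3/19: -0.1579 × log₂(0.1579) = 0.4205
  p(2,1)=1/19: -0.0526 × log₂(0.0526) = 0.2236
  p(2,2)=3/19: -0.1579 × log₂(0.1579) = 0.4205
H(X,Y) = 3.0761 bits


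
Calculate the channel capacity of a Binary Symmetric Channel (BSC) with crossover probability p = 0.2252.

For BSC with error probability p:
C = 1 - H(p) where H(p) is binary entropy
H(0.2252) = -0.2252 × log₂(0.2252) - 0.7748 × log₂(0.7748)
H(p) = 0.7695
C = 1 - 0.7695 = 0.2305 bits/use


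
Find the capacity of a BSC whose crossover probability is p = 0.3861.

For BSC with error probability p:
C = 1 - H(p) where H(p) is binary entropy
H(0.3861) = -0.3861 × log₂(0.3861) - 0.6139 × log₂(0.6139)
H(p) = 0.9622
C = 1 - 0.9622 = 0.0378 bits/use


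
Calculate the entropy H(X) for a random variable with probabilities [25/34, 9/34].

H(X) = -Σ p(x) log₂ p(x)
  -25/34 × log₂(25/34) = 0.3262
  -9/34 × log₂(9/34) = 0.5076
H(X) = 0.8338 bits


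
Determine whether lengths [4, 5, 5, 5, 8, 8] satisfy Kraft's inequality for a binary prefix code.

Kraft inequality: Σ 2^(-l_i) ≤ 1 for prefix-free code
Calculating: 2^(-4) + 2^(-5) + 2^(-5) + 2^(-5) + 2^(-8) + 2^(-8)
= 0.0625 + 0.03125 + 0.03125 + 0.03125 + 0.00390625 + 0.00390625
= 0.1641
Since 0.1641 ≤ 1, prefix-free code exists


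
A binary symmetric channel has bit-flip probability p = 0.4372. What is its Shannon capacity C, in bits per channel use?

For BSC with error probability p:
C = 1 - H(p) where H(p) is binary entropy
H(0.4372) = -0.4372 × log₂(0.4372) - 0.5628 × log₂(0.5628)
H(p) = 0.9886
C = 1 - 0.9886 = 0.0114 bits/use


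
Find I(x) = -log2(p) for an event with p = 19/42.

Information content I(x) = -log₂(p(x))
I = -log₂(19/42) = -log₂(0.4524)
I = 1.1444 bits


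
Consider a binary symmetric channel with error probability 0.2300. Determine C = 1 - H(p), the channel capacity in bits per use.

For BSC with error probability p:
C = 1 - H(p) where H(p) is binary entropy
H(0.2300) = -0.2300 × log₂(0.2300) - 0.7700 × log₂(0.7700)
H(p) = 0.7780
C = 1 - 0.7780 = 0.2220 bits/use


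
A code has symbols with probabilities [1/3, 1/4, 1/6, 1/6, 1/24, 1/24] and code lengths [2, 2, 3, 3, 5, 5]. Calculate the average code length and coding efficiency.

Average length L = Σ p_i × l_i = 2.5833 bits
Entropy H = 2.2721 bits
Efficiency η = H/L × 100% = 87.95%


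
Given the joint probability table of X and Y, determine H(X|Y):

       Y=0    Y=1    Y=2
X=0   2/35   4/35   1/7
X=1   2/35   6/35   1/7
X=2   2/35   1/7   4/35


H(X|Y) = Σ_y p(y) H(X|Y=y)
  p(Y=0) = 6/35, H(X|Y=0) = 1.5850
  p(Y=1) = 3/7, H(X|Y=1) = 1.5656
  p(Y=2) = 2/5, H(X|Y=2) = 1.5774
H(X|Y) = 0.1714×1.5850 + 0.4286×1.5656 + 0.4000×1.5774 = 1.5736 bits


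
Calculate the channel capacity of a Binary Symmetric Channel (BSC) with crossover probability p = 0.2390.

For BSC with error probability p:
C = 1 - H(p) where H(p) is binary entropy
H(0.2390) = -0.2390 × log₂(0.2390) - 0.7610 × log₂(0.7610)
H(p) = 0.7934
C = 1 - 0.7934 = 0.2066 bits/use


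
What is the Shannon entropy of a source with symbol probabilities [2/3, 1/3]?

H(X) = -Σ p(x) log₂ p(x)
  -2/3 × log₂(2/3) = 0.3900
  -1/3 × log₂(1/3) = 0.5283
H(X) = 0.9183 bits


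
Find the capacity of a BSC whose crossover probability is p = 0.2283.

For BSC with error probability p:
C = 1 - H(p) where H(p) is binary entropy
H(0.2283) = -0.2283 × log₂(0.2283) - 0.7717 × log₂(0.7717)
H(p) = 0.7750
C = 1 - 0.7750 = 0.2250 bits/use


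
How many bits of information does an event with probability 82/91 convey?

Information content I(x) = -log₂(p(x))
I = -log₂(82/91) = -log₂(0.9011)
I = 0.1502 bits


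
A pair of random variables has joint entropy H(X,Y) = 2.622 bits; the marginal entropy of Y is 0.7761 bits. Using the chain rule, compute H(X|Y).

Chain rule: H(X,Y) = H(X|Y) + H(Y)
H(X|Y) = H(X,Y) - H(Y) = 2.622 - 0.7761 = 1.8459 bits


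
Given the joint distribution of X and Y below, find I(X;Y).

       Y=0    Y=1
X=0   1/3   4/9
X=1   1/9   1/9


H(X) = 0.7642, H(Y) = 0.9911, H(X,Y) = 1.7527
I(X;Y) = H(X) + H(Y) - H(X,Y) = 0.0026 bits


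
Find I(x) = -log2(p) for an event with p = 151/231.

Information content I(x) = -log₂(p(x))
I = -log₂(151/231) = -log₂(0.6537)
I = 0.6133 bits


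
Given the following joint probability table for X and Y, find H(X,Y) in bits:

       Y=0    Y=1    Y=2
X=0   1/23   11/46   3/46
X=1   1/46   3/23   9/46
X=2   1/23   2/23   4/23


H(X,Y) = -Σ p(x,y) log₂ p(x,y)
  p(0,0)=1/23: -0.0435 × log₂(0.0435) = 0.1967
  p(0,1)=11/46: -0.2391 × log₂(0.2391) = 0.4936
  p(0,2)=3/46: -0.0652 × log₂(0.0652) = 0.2569
  p(1,0)=1/46: -0.0217 × log₂(0.0217) = 0.1201
  p(1,1)=3/23: -0.1304 × log₂(0.1304) = 0.3833
  p(1,2)=9/46: -0.1957 × log₂(0.1957) = 0.4605
  p(2,0)=1/23: -0.0435 × log₂(0.0435) = 0.1967
  p(2,1)=2/23: -0.0870 × log₂(0.0870) = 0.3064
  p(2,2)=4/23: -0.1739 × log₂(0.1739) = 0.4389
H(X,Y) = 2.8530 bits


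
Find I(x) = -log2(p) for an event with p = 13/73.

Information content I(x) = -log₂(p(x))
I = -log₂(13/73) = -log₂(0.1781)
I = 2.4894 bits


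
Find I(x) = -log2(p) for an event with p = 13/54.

Information content I(x) = -log₂(p(x))
I = -log₂(13/54) = -log₂(0.2407)
I = 2.0544 bits


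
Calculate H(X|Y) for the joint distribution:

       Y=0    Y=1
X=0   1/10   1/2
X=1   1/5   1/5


H(X|Y) = Σ_y p(y) H(X|Y=y)
  p(Y=0) = 3/10, H(X|Y=0) = 0.9183
  p(Y=1) = 7/10, H(X|Y=1) = 0.8631
H(X|Y) = 0.3000×0.9183 + 0.7000×0.8631 = 0.8797 bits


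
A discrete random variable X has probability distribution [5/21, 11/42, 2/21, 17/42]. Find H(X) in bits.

H(X) = -Σ p(x) log₂ p(x)
  -5/21 × log₂(5/21) = 0.4929
  -11/42 × log₂(11/42) = 0.5062
  -2/21 × log₂(2/21) = 0.3231
  -17/42 × log₂(17/42) = 0.5282
H(X) = 1.8504 bits


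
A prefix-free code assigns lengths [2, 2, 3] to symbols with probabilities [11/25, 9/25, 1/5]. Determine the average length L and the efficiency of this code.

Average length L = Σ p_i × l_i = 2.2000 bits
Entropy H = 1.5161 bits
Efficiency η = H/L × 100% = 68.92%


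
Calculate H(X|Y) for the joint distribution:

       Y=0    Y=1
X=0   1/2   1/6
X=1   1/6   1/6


H(X|Y) = Σ_y p(y) H(X|Y=y)
  p(Y=0) = 2/3, H(X|Y=0) = 0.8113
  p(Y=1) = 1/3, H(X|Y=1) = 1.0000
H(X|Y) = 0.6667×0.8113 + 0.3333×1.0000 = 0.8742 bits


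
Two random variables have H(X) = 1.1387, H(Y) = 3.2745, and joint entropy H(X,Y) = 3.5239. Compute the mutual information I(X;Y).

I(X;Y) = H(X) + H(Y) - H(X,Y)
I(X;Y) = 1.1387 + 3.2745 - 3.5239 = 0.8893 bits


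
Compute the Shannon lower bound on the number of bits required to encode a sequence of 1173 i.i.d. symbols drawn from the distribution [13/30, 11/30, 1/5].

Entropy H = 1.5179 bits/symbol
Minimum bits = H × n = 1.5179 × 1173
= 1780.52 bits


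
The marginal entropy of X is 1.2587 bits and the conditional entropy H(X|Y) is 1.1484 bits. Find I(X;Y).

I(X;Y) = H(X) - H(X|Y)
I(X;Y) = 1.2587 - 1.1484 = 0.1103 bits


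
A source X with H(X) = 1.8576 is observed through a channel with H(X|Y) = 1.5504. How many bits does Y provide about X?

I(X;Y) = H(X) - H(X|Y)
I(X;Y) = 1.8576 - 1.5504 = 0.3072 bits


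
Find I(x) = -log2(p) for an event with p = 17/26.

Information content I(x) = -log₂(p(x))
I = -log₂(17/26) = -log₂(0.6538)
I = 0.6130 bits


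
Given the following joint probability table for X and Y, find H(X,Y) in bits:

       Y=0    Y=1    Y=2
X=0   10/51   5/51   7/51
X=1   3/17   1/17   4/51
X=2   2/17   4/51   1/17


H(X,Y) = -Σ p(x,y) log₂ p(x,y)
  p(0,0)=10/51: -0.1961 × log₂(0.1961) = 0.4609
  p(0,1)=5/51: -0.0980 × log₂(0.0980) = 0.3285
  p(0,2)=7/51: -0.1373 × log₂(0.1373) = 0.3932
  p(1,0)=3/17: -0.1765 × log₂(0.1765) = 0.4416
  p(1,1)=1/17: -0.0588 × log₂(0.0588) = 0.2404
  p(1,2)=4/51: -0.0784 × log₂(0.0784) = 0.2880
  p(2,0)=2/17: -0.1176 × log₂(0.1176) = 0.3632
  p(2,1)=4/51: -0.0784 × log₂(0.0784) = 0.2880
  p(2,2)=1/17: -0.0588 × log₂(0.0588) = 0.2404
H(X,Y) = 3.0444 bits


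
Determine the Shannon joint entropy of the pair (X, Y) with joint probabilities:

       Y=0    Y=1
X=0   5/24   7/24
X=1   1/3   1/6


H(X,Y) = -Σ p(x,y) log₂ p(x,y)
  p(0,0)=5/24: -0.2083 × log₂(0.2083) = 0.4715
  p(0,1)=7/24: -0.2917 × log₂(0.2917) = 0.5185
  p(1,0)=1/3: -0.3333 × log₂(0.3333) = 0.5283
  p(1,1)=1/6: -0.1667 × log₂(0.1667) = 0.4308
H(X,Y) = 1.9491 bits


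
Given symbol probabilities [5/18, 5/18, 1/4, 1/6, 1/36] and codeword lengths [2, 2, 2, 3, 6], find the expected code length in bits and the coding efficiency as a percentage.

Average length L = Σ p_i × l_i = 2.2778 bits
Entropy H = 2.1011 bits
Efficiency η = H/L × 100% = 92.24%


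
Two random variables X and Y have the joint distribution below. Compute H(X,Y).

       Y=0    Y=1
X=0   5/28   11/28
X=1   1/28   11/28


H(X,Y) = -Σ p(x,y) log₂ p(x,y)
  p(0,0)=5/28: -0.1786 × log₂(0.1786) = 0.4438
  p(0,1)=11/28: -0.3929 × log₂(0.3929) = 0.5295
  p(1,0)=1/28: -0.0357 × log₂(0.0357) = 0.1717
  p(1,1)=11/28: -0.3929 × log₂(0.3929) = 0.5295
H(X,Y) = 1.6746 bits


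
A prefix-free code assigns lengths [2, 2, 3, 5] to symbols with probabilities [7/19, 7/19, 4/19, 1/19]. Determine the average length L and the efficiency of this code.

Average length L = Σ p_i × l_i = 2.3684 bits
Entropy H = 1.7583 bits
Efficiency η = H/L × 100% = 74.24%


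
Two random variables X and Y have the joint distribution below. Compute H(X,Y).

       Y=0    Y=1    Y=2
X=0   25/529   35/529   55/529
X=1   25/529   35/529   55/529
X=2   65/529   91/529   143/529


H(X,Y) = -Σ p(x,y) log₂ p(x,y)
  p(0,0)=25/529: -0.0473 × log₂(0.0473) = 0.2081
  p(0,1)=35/529: -0.0662 × log₂(0.0662) = 0.2592
  p(0,2)=55/529: -0.1040 × log₂(0.1040) = 0.3395
  p(1,0)=25/529: -0.0473 × log₂(0.0473) = 0.2081
  p(1,1)=35/529: -0.0662 × log₂(0.0662) = 0.2592
  p(1,2)=55/529: -0.1040 × log₂(0.1040) = 0.3395
  p(2,0)=65/529: -0.1229 × log₂(0.1229) = 0.3717
  p(2,1)=91/529: -0.1720 × log₂(0.1720) = 0.4368
  p(2,2)=143/529: -0.2703 × log₂(0.2703) = 0.5102
H(X,Y) = 2.9323 bits


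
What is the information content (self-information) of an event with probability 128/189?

Information content I(x) = -log₂(p(x))
I = -log₂(128/189) = -log₂(0.6772)
I = 0.5622 bits


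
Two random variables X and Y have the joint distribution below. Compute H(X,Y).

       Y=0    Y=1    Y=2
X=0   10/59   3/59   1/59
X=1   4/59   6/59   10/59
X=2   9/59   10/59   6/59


H(X,Y) = -Σ p(x,y) log₂ p(x,y)
  p(0,0)=10/59: -0.1695 × log₂(0.1695) = 0.4340
  p(0,1)=3/59: -0.0508 × log₂(0.0508) = 0.2185
  p(0,2)=1/59: -0.0169 × log₂(0.0169) = 0.0997
  p(1,0)=4/59: -0.0678 × log₂(0.0678) = 0.2632
  p(1,1)=6/59: -0.1017 × log₂(0.1017) = 0.3354
  p(1,2)=10/59: -0.1695 × log₂(0.1695) = 0.4340
  p(2,0)=9/59: -0.1525 × log₂(0.1525) = 0.4138
  p(2,1)=10/59: -0.1695 × log₂(0.1695) = 0.4340
  p(2,2)=6/59: -0.1017 × log₂(0.1017) = 0.3354
H(X,Y) = 2.9680 bits


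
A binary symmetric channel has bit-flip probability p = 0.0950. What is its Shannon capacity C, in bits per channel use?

For BSC with error probability p:
C = 1 - H(p) where H(p) is binary entropy
H(0.0950) = -0.0950 × log₂(0.0950) - 0.9050 × log₂(0.9050)
H(p) = 0.4529
C = 1 - 0.4529 = 0.5471 bits/use


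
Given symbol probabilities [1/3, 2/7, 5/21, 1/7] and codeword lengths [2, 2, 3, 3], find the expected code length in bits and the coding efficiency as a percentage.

Average length L = Σ p_i × l_i = 2.3810 bits
Entropy H = 1.9387 bits
Efficiency η = H/L × 100% = 81.43%


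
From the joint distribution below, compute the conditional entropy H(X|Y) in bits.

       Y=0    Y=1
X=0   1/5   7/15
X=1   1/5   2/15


H(X|Y) = Σ_y p(y) H(X|Y=y)
  p(Y=0) = 2/5, H(X|Y=0) = 1.0000
  p(Y=1) = 3/5, H(X|Y=1) = 0.7642
H(X|Y) = 0.4000×1.0000 + 0.6000×0.7642 = 0.8585 bits


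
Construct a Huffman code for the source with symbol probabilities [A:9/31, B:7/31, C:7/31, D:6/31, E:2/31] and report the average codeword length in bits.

Huffman tree construction:
Combine smallest probabilities repeatedly
Resulting codes:
  A: 11 (length 2)
  B: 00 (length 2)
  C: 01 (length 2)
  D: 101 (length 3)
  E: 100 (length 3)
Average length = Σ p(s) × length(s) = 2.2581 bits


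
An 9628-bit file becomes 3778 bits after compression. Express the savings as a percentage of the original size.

Space savings = (1 - Compressed/Original) × 100%
= (1 - 3778/9628) × 100%
= 60.76%


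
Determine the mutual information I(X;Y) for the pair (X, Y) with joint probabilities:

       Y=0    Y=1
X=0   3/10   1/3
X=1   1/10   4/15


H(X) = 0.9481, H(Y) = 0.9710, H(X,Y) = 1.8901
I(X;Y) = H(X) + H(Y) - H(X,Y) = 0.0289 bits


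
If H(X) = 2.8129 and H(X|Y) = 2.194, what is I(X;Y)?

I(X;Y) = H(X) - H(X|Y)
I(X;Y) = 2.8129 - 2.194 = 0.6189 bits


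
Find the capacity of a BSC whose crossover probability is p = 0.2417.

For BSC with error probability p:
C = 1 - H(p) where H(p) is binary entropy
H(0.2417) = -0.2417 × log₂(0.2417) - 0.7583 × log₂(0.7583)
H(p) = 0.7979
C = 1 - 0.7979 = 0.2021 bits/use


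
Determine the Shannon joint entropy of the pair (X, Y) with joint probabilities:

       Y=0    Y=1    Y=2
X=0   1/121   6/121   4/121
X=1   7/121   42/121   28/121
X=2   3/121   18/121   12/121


H(X,Y) = -Σ p(x,y) log₂ p(x,y)
  p(0,0)=1/121: -0.0083 × log₂(0.0083) = 0.0572
  p(0,1)=6/121: -0.0496 × log₂(0.0496) = 0.2149
  p(0,2)=4/121: -0.0331 × log₂(0.0331) = 0.1626
  p(1,0)=7/121: -0.0579 × log₂(0.0579) = 0.2379
  p(1,1)=42/121: -0.3471 × log₂(0.3471) = 0.5299
  p(1,2)=28/121: -0.2314 × log₂(0.2314) = 0.4886
  p(2,0)=3/121: -0.0248 × log₂(0.0248) = 0.1322
  p(2,1)=18/121: -0.1488 × log₂(0.1488) = 0.4089
  p(2,2)=12/121: -0.0992 × log₂(0.0992) = 0.3306
H(X,Y) = 2.5628 bits


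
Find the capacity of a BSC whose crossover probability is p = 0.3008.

For BSC with error probability p:
C = 1 - H(p) where H(p) is binary entropy
H(0.3008) = -0.3008 × log₂(0.3008) - 0.6992 × log₂(0.6992)
H(p) = 0.8823
C = 1 - 0.8823 = 0.1177 bits/use


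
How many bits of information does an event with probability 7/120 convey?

Information content I(x) = -log₂(p(x))
I = -log₂(7/120) = -log₂(0.0583)
I = 4.0995 bits


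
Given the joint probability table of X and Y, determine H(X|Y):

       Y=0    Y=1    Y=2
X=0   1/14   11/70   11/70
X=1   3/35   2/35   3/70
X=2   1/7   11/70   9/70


H(X|Y) = Σ_y p(y) H(X|Y=y)
  p(Y=0) = 3/10, H(X|Y=0) = 1.5190
  p(Y=1) = 13/35, H(X|Y=1) = 1.4655
  p(Y=2) = 23/70, H(X|Y=2) = 1.4219
H(X|Y) = 0.3000×1.5190 + 0.3714×1.4655 + 0.3286×1.4219 = 1.4673 bits


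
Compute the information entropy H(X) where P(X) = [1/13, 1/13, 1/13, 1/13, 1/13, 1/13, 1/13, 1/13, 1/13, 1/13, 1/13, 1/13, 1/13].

H(X) = -Σ p(x) log₂ p(x)
  -1/13 × log₂(1/13) = 0.2846
  -1/13 × log₂(1/13) = 0.2846
  -1/13 × log₂(1/13) = 0.2846
  -1/13 × log₂(1/13) = 0.2846
  -1/13 × log₂(1/13) = 0.2846
  -1/13 × log₂(1/13) = 0.2846
  -1/13 × log₂(1/13) = 0.2846
  -1/13 × log₂(1/13) = 0.2846
  -1/13 × log₂(1/13) = 0.2846
  -1/13 × log₂(1/13) = 0.2846
  -1/13 × log₂(1/13) = 0.2846
  -1/13 × log₂(1/13) = 0.2846
  -1/13 × log₂(1/13) = 0.2846
H(X) = 3.7004 bits


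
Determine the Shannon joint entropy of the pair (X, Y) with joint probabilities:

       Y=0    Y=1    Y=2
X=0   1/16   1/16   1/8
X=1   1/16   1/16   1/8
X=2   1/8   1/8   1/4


H(X,Y) = -Σ p(x,y) log₂ p(x,y)
  p(0,0)=1/16: -0.0625 × log₂(0.0625) = 0.2500
  p(0,1)=1/16: -0.0625 × log₂(0.0625) = 0.2500
  p(0,2)=1/8: -0.1250 × log₂(0.1250) = 0.3750
  p(1,0)=1/16: -0.0625 × log₂(0.0625) = 0.2500
  p(1,1)=1/16: -0.0625 × log₂(0.0625) = 0.2500
  p(1,2)=1/8: -0.1250 × log₂(0.1250) = 0.3750
  p(2,0)=1/8: -0.1250 × log₂(0.1250) = 0.3750
  p(2,1)=1/8: -0.1250 × log₂(0.1250) = 0.3750
  p(2,2)=1/4: -0.2500 × log₂(0.2500) = 0.5000
H(X,Y) = 3.0000 bits


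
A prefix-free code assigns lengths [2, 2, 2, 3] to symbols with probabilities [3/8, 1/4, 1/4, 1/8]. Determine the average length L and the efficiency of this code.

Average length L = Σ p_i × l_i = 2.1250 bits
Entropy H = 1.9056 bits
Efficiency η = H/L × 100% = 89.68%


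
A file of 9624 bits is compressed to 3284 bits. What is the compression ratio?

Compression ratio = Original / Compressed
= 9624 / 3284 = 2.93:1


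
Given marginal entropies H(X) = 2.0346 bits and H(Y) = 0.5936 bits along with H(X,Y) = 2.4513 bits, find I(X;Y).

I(X;Y) = H(X) + H(Y) - H(X,Y)
I(X;Y) = 2.0346 + 0.5936 - 2.4513 = 0.1769 bits


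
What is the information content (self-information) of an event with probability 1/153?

Information content I(x) = -log₂(p(x))
I = -log₂(1/153) = -log₂(0.0065)
I = 7.2574 bits


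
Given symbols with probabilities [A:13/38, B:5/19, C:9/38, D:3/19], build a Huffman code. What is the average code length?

Huffman tree construction:
Combine smallest probabilities repeatedly
Resulting codes:
  A: 11 (length 2)
  B: 10 (length 2)
  C: 01 (length 2)
  D: 00 (length 2)
Average length = Σ p(s) × length(s) = 2.0000 bits


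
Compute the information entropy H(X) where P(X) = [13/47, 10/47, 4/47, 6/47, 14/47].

H(X) = -Σ p(x) log₂ p(x)
  -13/47 × log₂(13/47) = 0.5128
  -10/47 × log₂(10/47) = 0.4750
  -4/47 × log₂(4/47) = 0.3025
  -6/47 × log₂(6/47) = 0.3791
  -14/47 × log₂(14/47) = 0.5205
H(X) = 2.1900 bits


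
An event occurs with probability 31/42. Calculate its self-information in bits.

Information content I(x) = -log₂(p(x))
I = -log₂(31/42) = -log₂(0.7381)
I = 0.4381 bits


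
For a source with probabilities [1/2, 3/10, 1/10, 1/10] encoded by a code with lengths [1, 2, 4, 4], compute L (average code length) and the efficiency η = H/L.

Average length L = Σ p_i × l_i = 1.9000 bits
Entropy H = 1.6855 bits
Efficiency η = H/L × 100% = 88.71%


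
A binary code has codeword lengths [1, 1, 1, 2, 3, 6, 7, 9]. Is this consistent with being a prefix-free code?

Kraft inequality: Σ 2^(-l_i) ≤ 1 for prefix-free code
Calculating: 2^(-1) + 2^(-1) + 2^(-1) + 2^(-2) + 2^(-3) + 2^(-6) + 2^(-7) + 2^(-9)
= 0.5 + 0.5 + 0.5 + 0.25 + 0.125 + 0.015625 + 0.0078125 + 0.001953125
= 1.9004
Since 1.9004 > 1, prefix-free code does not exist


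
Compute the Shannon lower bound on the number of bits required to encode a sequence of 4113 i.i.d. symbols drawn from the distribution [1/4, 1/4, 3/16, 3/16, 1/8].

Entropy H = 2.2806 bits/symbol
Minimum bits = H × n = 2.2806 × 4113
= 9380.27 bits


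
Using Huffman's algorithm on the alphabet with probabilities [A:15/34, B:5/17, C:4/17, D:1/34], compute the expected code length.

Huffman tree construction:
Combine smallest probabilities repeatedly
Resulting codes:
  A: 0 (length 1)
  B: 11 (length 2)
  C: 101 (length 3)
  D: 100 (length 3)
Average length = Σ p(s) × length(s) = 1.8235 bits


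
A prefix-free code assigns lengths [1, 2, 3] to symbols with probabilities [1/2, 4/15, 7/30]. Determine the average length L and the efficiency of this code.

Average length L = Σ p_i × l_i = 1.7333 bits
Entropy H = 1.4984 bits
Efficiency η = H/L × 100% = 86.45%


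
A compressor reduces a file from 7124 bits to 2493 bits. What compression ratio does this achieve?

Compression ratio = Original / Compressed
= 7124 / 2493 = 2.86:1


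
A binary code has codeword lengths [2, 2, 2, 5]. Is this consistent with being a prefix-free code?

Kraft inequality: Σ 2^(-l_i) ≤ 1 for prefix-free code
Calculating: 2^(-2) + 2^(-2) + 2^(-2) + 2^(-5)
= 0.25 + 0.25 + 0.25 + 0.03125
= 0.7812
Since 0.7812 ≤ 1, prefix-free code exists


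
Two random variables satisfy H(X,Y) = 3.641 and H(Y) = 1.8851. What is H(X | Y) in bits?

Chain rule: H(X,Y) = H(X|Y) + H(Y)
H(X|Y) = H(X,Y) - H(Y) = 3.641 - 1.8851 = 1.7559 bits


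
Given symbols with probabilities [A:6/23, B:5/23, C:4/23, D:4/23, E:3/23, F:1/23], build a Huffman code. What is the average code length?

Huffman tree construction:
Combine smallest probabilities repeatedly
Resulting codes:
  A: 10 (length 2)
  B: 01 (length 2)
  C: 110 (length 3)
  D: 111 (length 3)
  E: 001 (length 3)
  F: 000 (length 3)
Average length = Σ p(s) × length(s) = 2.5217 bits


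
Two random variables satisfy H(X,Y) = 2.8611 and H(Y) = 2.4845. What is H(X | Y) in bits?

Chain rule: H(X,Y) = H(X|Y) + H(Y)
H(X|Y) = H(X,Y) - H(Y) = 2.8611 - 2.4845 = 0.3766 bits


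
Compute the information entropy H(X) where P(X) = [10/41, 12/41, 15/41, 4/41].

H(X) = -Σ p(x) log₂ p(x)
  -10/41 × log₂(10/41) = 0.4965
  -12/41 × log₂(12/41) = 0.5188
  -15/41 × log₂(15/41) = 0.5307
  -4/41 × log₂(4/41) = 0.3276
H(X) = 1.8736 bits


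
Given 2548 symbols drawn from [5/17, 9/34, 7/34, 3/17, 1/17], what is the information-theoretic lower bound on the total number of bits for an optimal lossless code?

Entropy H = 2.1783 bits/symbol
Minimum bits = H × n = 2.1783 × 2548
= 5550.43 bits


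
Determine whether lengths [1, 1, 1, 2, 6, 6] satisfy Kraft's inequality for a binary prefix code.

Kraft inequality: Σ 2^(-l_i) ≤ 1 for prefix-free code
Calculating: 2^(-1) + 2^(-1) + 2^(-1) + 2^(-2) + 2^(-6) + 2^(-6)
= 0.5 + 0.5 + 0.5 + 0.25 + 0.015625 + 0.015625
= 1.7812
Since 1.7812 > 1, prefix-free code does not exist


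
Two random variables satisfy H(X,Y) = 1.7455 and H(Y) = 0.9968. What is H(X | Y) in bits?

Chain rule: H(X,Y) = H(X|Y) + H(Y)
H(X|Y) = H(X,Y) - H(Y) = 1.7455 - 0.9968 = 0.7487 bits


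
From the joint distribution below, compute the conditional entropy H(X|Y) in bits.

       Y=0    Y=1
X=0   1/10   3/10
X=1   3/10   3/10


H(X|Y) = Σ_y p(y) H(X|Y=y)
  p(Y=0) = 2/5, H(X|Y=0) = 0.8113
  p(Y=1) = 3/5, H(X|Y=1) = 1.0000
H(X|Y) = 0.4000×0.8113 + 0.6000×1.0000 = 0.9245 bits


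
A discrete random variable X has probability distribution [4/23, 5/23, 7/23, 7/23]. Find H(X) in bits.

H(X) = -Σ p(x) log₂ p(x)
  -4/23 × log₂(4/23) = 0.4389
  -5/23 × log₂(5/23) = 0.4786
  -7/23 × log₂(7/23) = 0.5223
  -7/23 × log₂(7/23) = 0.5223
H(X) = 1.9621 bits


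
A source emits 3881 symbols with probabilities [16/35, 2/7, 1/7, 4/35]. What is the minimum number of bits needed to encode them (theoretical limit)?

Entropy H = 1.7913 bits/symbol
Minimum bits = H × n = 1.7913 × 3881
= 6952.09 bits


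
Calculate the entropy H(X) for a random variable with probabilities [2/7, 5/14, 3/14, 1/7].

H(X) = -Σ p(x) log₂ p(x)
  -2/7 × log₂(2/7) = 0.5164
  -5/14 × log₂(5/14) = 0.5305
  -3/14 × log₂(3/14) = 0.4762
  -1/7 × log₂(1/7) = 0.4011
H(X) = 1.9242 bits


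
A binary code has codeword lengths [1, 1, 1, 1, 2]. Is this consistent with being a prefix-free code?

Kraft inequality: Σ 2^(-l_i) ≤ 1 for prefix-free code
Calculating: 2^(-1) + 2^(-1) + 2^(-1) + 2^(-1) + 2^(-2)
= 0.5 + 0.5 + 0.5 + 0.5 + 0.25
= 2.2500
Since 2.2500 > 1, prefix-free code does not exist


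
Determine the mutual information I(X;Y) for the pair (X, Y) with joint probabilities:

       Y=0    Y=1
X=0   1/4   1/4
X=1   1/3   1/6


H(X) = 1.0000, H(Y) = 0.9799, H(X,Y) = 1.9591
I(X;Y) = H(X) + H(Y) - H(X,Y) = 0.0207 bits


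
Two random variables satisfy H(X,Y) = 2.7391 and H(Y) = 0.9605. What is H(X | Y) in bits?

Chain rule: H(X,Y) = H(X|Y) + H(Y)
H(X|Y) = H(X,Y) - H(Y) = 2.7391 - 0.9605 = 1.7786 bits


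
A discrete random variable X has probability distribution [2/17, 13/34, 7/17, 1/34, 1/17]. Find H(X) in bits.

H(X) = -Σ p(x) log₂ p(x)
  -2/17 × log₂(2/17) = 0.3632
  -13/34 × log₂(13/34) = 0.5303
  -7/17 × log₂(7/17) = 0.5271
  -1/34 × log₂(1/34) = 0.1496
  -1/17 × log₂(1/17) = 0.2404
H(X) = 1.8107 bits


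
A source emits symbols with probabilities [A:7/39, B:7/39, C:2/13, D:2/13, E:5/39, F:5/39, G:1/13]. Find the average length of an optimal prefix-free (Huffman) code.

Huffman tree construction:
Combine smallest probabilities repeatedly
Resulting codes:
  A: 111 (length 3)
  B: 00 (length 2)
  C: 101 (length 3)
  D: 110 (length 3)
  E: 011 (length 3)
  F: 100 (length 3)
  G: 010 (length 3)
Average length = Σ p(s) × length(s) = 2.8205 bits


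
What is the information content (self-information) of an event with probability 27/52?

Information content I(x) = -log₂(p(x))
I = -log₂(27/52) = -log₂(0.5192)
I = 0.9456 bits


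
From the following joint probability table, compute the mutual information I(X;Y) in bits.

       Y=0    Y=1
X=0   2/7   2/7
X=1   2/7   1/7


H(X) = 0.9852, H(Y) = 0.9852, H(X,Y) = 1.9502
I(X;Y) = H(X) + H(Y) - H(X,Y) = 0.0202 bits


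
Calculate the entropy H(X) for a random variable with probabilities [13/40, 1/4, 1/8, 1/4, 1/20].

H(X) = -Σ p(x) log₂ p(x)
  -13/40 × log₂(13/40) = 0.5270
  -1/4 × log₂(1/4) = 0.5000
  -1/8 × log₂(1/8) = 0.3750
  -1/4 × log₂(1/4) = 0.5000
  -1/20 × log₂(1/20) = 0.2161
H(X) = 2.1181 bits


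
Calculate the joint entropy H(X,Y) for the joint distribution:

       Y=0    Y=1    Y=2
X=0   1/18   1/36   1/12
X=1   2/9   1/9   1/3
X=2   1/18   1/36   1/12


H(X,Y) = -Σ p(x,y) log₂ p(x,y)
  p(0,0)=1/18: -0.0556 × log₂(0.0556) = 0.2317
  p(0,1)=1/36: -0.0278 × log₂(0.0278) = 0.1436
  p(0,2)=1/12: -0.0833 × log₂(0.0833) = 0.2987
  p(1,0)=2/9: -0.2222 × log₂(0.2222) = 0.4822
  p(1,1)=1/9: -0.1111 × log₂(0.1111) = 0.3522
  p(1,2)=1/3: -0.3333 × log₂(0.3333) = 0.5283
  p(2,0)=1/18: -0.0556 × log₂(0.0556) = 0.2317
  p(2,1)=1/36: -0.0278 × log₂(0.0278) = 0.1436
  p(2,2)=1/12: -0.0833 × log₂(0.0833) = 0.2987
H(X,Y) = 2.7108 bits


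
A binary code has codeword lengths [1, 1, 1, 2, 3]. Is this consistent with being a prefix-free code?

Kraft inequality: Σ 2^(-l_i) ≤ 1 for prefix-free code
Calculating: 2^(-1) + 2^(-1) + 2^(-1) + 2^(-2) + 2^(-3)
= 0.5 + 0.5 + 0.5 + 0.25 + 0.125
= 1.8750
Since 1.8750 > 1, prefix-free code does not exist


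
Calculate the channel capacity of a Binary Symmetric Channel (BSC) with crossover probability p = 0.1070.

For BSC with error probability p:
C = 1 - H(p) where H(p) is binary entropy
H(0.1070) = -0.1070 × log₂(0.1070) - 0.8930 × log₂(0.8930)
H(p) = 0.4908
C = 1 - 0.4908 = 0.5092 bits/use


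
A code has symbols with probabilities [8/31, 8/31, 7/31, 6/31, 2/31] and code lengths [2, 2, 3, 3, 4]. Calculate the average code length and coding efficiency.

Average length L = Σ p_i × l_i = 2.5484 bits
Entropy H = 2.2071 bits
Efficiency η = H/L × 100% = 86.61%


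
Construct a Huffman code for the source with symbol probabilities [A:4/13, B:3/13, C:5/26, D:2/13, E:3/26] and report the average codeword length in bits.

Huffman tree construction:
Combine smallest probabilities repeatedly
Resulting codes:
  A: 11 (length 2)
  B: 01 (length 2)
  C: 00 (length 2)
  D: 101 (length 3)
  E: 100 (length 3)
Average length = Σ p(s) × length(s) = 2.2692 bits


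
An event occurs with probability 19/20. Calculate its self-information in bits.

Information content I(x) = -log₂(p(x))
I = -log₂(19/20) = -log₂(0.9500)
I = 0.0740 bits


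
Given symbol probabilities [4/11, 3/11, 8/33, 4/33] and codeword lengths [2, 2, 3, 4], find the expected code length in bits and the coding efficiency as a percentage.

Average length L = Σ p_i × l_i = 2.4848 bits
Entropy H = 1.9065 bits
Efficiency η = H/L × 100% = 76.73%


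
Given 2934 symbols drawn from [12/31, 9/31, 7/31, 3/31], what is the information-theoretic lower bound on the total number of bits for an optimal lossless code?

Entropy H = 1.8589 bits/symbol
Minimum bits = H × n = 1.8589 × 2934
= 5453.91 bits


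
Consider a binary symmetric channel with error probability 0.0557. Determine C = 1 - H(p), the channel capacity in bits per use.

For BSC with error probability p:
C = 1 - H(p) where H(p) is binary entropy
H(0.0557) = -0.0557 × log₂(0.0557) - 0.9443 × log₂(0.9443)
H(p) = 0.3101
C = 1 - 0.3101 = 0.6899 bits/use


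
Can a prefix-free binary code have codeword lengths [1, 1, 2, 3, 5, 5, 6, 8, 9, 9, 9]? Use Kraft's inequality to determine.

Kraft inequality: Σ 2^(-l_i) ≤ 1 for prefix-free code
Calculating: 2^(-1) + 2^(-1) + 2^(-2) + 2^(-3) + 2^(-5) + 2^(-5) + 2^(-6) + 2^(-8) + 2^(-9) + 2^(-9) + 2^(-9)
= 0.5 + 0.5 + 0.25 + 0.125 + 0.03125 + 0.03125 + 0.015625 + 0.00390625 + 0.001953125 + 0.001953125 + 0.001953125
= 1.4629
Since 1.4629 > 1, prefix-free code does not exist


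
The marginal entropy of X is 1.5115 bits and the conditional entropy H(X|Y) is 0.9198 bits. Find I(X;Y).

I(X;Y) = H(X) - H(X|Y)
I(X;Y) = 1.5115 - 0.9198 = 0.5917 bits


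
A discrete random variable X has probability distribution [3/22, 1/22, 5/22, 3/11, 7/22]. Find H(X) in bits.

H(X) = -Σ p(x) log₂ p(x)
  -3/22 × log₂(3/22) = 0.3920
  -1/22 × log₂(1/22) = 0.2027
  -5/22 × log₂(5/22) = 0.4858
  -3/11 × log₂(3/11) = 0.5112
  -7/22 × log₂(7/22) = 0.5257
H(X) = 2.1174 bits


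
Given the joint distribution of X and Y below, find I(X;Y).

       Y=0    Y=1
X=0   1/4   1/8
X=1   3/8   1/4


H(X) = 0.9544, H(Y) = 0.9544, H(X,Y) = 1.9056
I(X;Y) = H(X) + H(Y) - H(X,Y) = 0.0032 bits


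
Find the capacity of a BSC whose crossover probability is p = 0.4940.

For BSC with error probability p:
C = 1 - H(p) where H(p) is binary entropy
H(0.4940) = -0.4940 × log₂(0.4940) - 0.5060 × log₂(0.5060)
H(p) = 0.9999
C = 1 - 0.9999 = 0.0001 bits/use


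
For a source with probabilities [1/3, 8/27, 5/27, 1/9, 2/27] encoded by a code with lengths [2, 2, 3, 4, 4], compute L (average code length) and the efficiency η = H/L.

Average length L = Σ p_i × l_i = 2.5556 bits
Entropy H = 2.1292 bits
Efficiency η = H/L × 100% = 83.32%


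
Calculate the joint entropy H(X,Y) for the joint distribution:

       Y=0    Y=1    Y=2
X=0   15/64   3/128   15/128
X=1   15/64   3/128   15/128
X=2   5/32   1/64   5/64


H(X,Y) = -Σ p(x,y) log₂ p(x,y)
  p(0,0)=15/64: -0.2344 × log₂(0.2344) = 0.4906
  p(0,1)=3/128: -0.0234 × log₂(0.0234) = 0.1269
  p(0,2)=15/128: -0.1172 × log₂(0.1172) = 0.3625
  p(1,0)=15/64: -0.2344 × log₂(0.2344) = 0.4906
  p(1,1)=3/128: -0.0234 × log₂(0.0234) = 0.1269
  p(1,2)=15/128: -0.1172 × log₂(0.1172) = 0.3625
  p(2,0)=5/32: -0.1562 × log₂(0.1562) = 0.4184
  p(2,1)=1/64: -0.0156 × log₂(0.0156) = 0.0938
  p(2,2)=5/64: -0.0781 × log₂(0.0781) = 0.2873
H(X,Y) = 2.7595 bits


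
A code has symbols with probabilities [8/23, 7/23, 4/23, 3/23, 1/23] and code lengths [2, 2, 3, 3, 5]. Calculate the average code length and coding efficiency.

Average length L = Σ p_i × l_i = 2.4348 bits
Entropy H = 2.0711 bits
Efficiency η = H/L × 100% = 85.06%


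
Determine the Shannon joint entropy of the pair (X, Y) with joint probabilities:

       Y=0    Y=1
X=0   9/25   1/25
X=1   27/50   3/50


H(X,Y) = -Σ p(x,y) log₂ p(x,y)
  p(0,0)=9/25: -0.3600 × log₂(0.3600) = 0.5306
  p(0,1)=1/25: -0.0400 × log₂(0.0400) = 0.1858
  p(1,0)=27/50: -0.5400 × log₂(0.5400) = 0.4800
  p(1,1)=3/50: -0.0600 × log₂(0.0600) = 0.2435
H(X,Y) = 1.4399 bits


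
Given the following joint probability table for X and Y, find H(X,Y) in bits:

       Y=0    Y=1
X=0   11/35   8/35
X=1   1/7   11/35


H(X,Y) = -Σ p(x,y) log₂ p(x,y)
  p(0,0)=11/35: -0.3143 × log₂(0.3143) = 0.5248
  p(0,1)=8/35: -0.2286 × log₂(0.2286) = 0.4867
  p(1,0)=1/7: -0.1429 × log₂(0.1429) = 0.4011
  p(1,1)=11/35: -0.3143 × log₂(0.3143) = 0.5248
H(X,Y) = 1.9374 bits


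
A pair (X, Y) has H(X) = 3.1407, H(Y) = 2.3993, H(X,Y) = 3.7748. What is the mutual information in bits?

I(X;Y) = H(X) + H(Y) - H(X,Y)
I(X;Y) = 3.1407 + 2.3993 - 3.7748 = 1.7652 bits


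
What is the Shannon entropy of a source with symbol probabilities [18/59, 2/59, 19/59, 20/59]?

H(X) = -Σ p(x) log₂ p(x)
  -18/59 × log₂(18/59) = 0.5225
  -2/59 × log₂(2/59) = 0.1655
  -19/59 × log₂(19/59) = 0.5264
  -20/59 × log₂(20/59) = 0.5291
H(X) = 1.7435 bits


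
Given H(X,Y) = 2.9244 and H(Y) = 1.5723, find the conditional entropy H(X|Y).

Chain rule: H(X,Y) = H(X|Y) + H(Y)
H(X|Y) = H(X,Y) - H(Y) = 2.9244 - 1.5723 = 1.3521 bits


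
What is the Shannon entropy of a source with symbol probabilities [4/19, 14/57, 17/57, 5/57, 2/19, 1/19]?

H(X) = -Σ p(x) log₂ p(x)
  -4/19 × log₂(4/19) = 0.4732
  -14/57 × log₂(14/57) = 0.4975
  -17/57 × log₂(17/57) = 0.5206
  -5/57 × log₂(5/57) = 0.3080
  -2/19 × log₂(2/19) = 0.3419
  -1/19 × log₂(1/19) = 0.2236
H(X) = 2.3648 bits


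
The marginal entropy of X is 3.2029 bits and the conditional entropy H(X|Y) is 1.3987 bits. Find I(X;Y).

I(X;Y) = H(X) - H(X|Y)
I(X;Y) = 3.2029 - 1.3987 = 1.8042 bits


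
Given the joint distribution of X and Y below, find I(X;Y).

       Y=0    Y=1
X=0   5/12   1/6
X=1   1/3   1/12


H(X) = 0.9799, H(Y) = 0.8113, H(X,Y) = 1.7842
I(X;Y) = H(X) + H(Y) - H(X,Y) = 0.0070 bits


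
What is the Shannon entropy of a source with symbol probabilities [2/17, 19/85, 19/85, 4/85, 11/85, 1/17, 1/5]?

H(X) = -Σ p(x) log₂ p(x)
  -2/17 × log₂(2/17) = 0.3632
  -19/85 × log₂(19/85) = 0.4832
  -19/85 × log₂(19/85) = 0.4832
  -4/85 × log₂(4/85) = 0.2075
  -11/85 × log₂(11/85) = 0.3818
  -1/17 × log₂(1/17) = 0.2404
  -1/5 × log₂(1/5) = 0.4644
H(X) = 2.6236 bits


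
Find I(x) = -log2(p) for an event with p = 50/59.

Information content I(x) = -log₂(p(x))
I = -log₂(50/59) = -log₂(0.8475)
I = 0.2388 bits


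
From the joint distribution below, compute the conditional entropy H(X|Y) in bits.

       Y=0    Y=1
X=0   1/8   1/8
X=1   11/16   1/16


H(X|Y) = Σ_y p(y) H(X|Y=y)
  p(Y=0) = 13/16, H(X|Y=0) = 0.6194
  p(Y=1) = 3/16, H(X|Y=1) = 0.9183
H(X|Y) = 0.8125×0.6194 + 0.1875×0.9183 = 0.6754 bits


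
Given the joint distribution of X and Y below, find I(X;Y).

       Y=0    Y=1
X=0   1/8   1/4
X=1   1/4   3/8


H(X) = 0.9544, H(Y) = 0.9544, H(X,Y) = 1.9056
I(X;Y) = H(X) + H(Y) - H(X,Y) = 0.0032 bits


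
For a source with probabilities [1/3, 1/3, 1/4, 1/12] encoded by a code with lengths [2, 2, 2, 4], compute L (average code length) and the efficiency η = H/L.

Average length L = Σ p_i × l_i = 2.1667 bits
Entropy H = 1.8554 bits
Efficiency η = H/L × 100% = 85.63%


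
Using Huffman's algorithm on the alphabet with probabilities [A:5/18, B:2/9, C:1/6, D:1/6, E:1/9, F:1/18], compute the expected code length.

Huffman tree construction:
Combine smallest probabilities repeatedly
Resulting codes:
  A: 10 (length 2)
  B: 01 (length 2)
  C: 110 (length 3)
  D: 111 (length 3)
  E: 001 (length 3)
  F: 000 (length 3)
Average length = Σ p(s) × length(s) = 2.5000 bits


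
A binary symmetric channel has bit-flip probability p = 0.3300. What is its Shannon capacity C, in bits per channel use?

For BSC with error probability p:
C = 1 - H(p) where H(p) is binary entropy
H(0.3300) = -0.3300 × log₂(0.3300) - 0.6700 × log₂(0.6700)
H(p) = 0.9149
C = 1 - 0.9149 = 0.0851 bits/use


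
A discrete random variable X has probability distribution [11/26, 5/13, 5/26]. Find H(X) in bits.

H(X) = -Σ p(x) log₂ p(x)
  -11/26 × log₂(11/26) = 0.5250
  -5/13 × log₂(5/13) = 0.5302
  -5/26 × log₂(5/26) = 0.4574
H(X) = 1.5126 bits


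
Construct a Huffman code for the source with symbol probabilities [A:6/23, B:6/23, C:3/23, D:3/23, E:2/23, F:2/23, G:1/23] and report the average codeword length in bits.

Huffman tree construction:
Combine smallest probabilities repeatedly
Resulting codes:
  A: 01 (length 2)
  B: 10 (length 2)
  C: 001 (length 3)
  D: 110 (length 3)
  E: 1111 (length 4)
  F: 000 (length 3)
  G: 1110 (length 4)
Average length = Σ p(s) × length(s) = 2.6087 bits


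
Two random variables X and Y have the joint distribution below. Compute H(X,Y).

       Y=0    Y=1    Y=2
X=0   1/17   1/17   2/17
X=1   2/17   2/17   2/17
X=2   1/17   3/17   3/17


H(X,Y) = -Σ p(x,y) log₂ p(x,y)
  p(0,0)=1/17: -0.0588 × log₂(0.0588) = 0.2404
  p(0,1)=1/17: -0.0588 × log₂(0.0588) = 0.2404
  p(0,2)=2/17: -0.1176 × log₂(0.1176) = 0.3632
  p(1,0)=2/17: -0.1176 × log₂(0.1176) = 0.3632
  p(1,1)=2/17: -0.1176 × log₂(0.1176) = 0.3632
  p(1,2)=2/17: -0.1176 × log₂(0.1176) = 0.3632
  p(2,0)=1/17: -0.0588 × log₂(0.0588) = 0.2404
  p(2,1)=3/17: -0.1765 × log₂(0.1765) = 0.4416
  p(2,2)=3/17: -0.1765 × log₂(0.1765) = 0.4416
H(X,Y) = 3.0575 bits


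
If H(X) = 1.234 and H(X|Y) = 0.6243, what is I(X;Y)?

I(X;Y) = H(X) - H(X|Y)
I(X;Y) = 1.234 - 0.6243 = 0.6097 bits


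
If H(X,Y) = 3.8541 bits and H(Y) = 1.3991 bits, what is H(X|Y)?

Chain rule: H(X,Y) = H(X|Y) + H(Y)
H(X|Y) = H(X,Y) - H(Y) = 3.8541 - 1.3991 = 2.455 bits


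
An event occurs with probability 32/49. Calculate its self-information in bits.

Information content I(x) = -log₂(p(x))
I = -log₂(32/49) = -log₂(0.6531)
I = 0.6147 bits


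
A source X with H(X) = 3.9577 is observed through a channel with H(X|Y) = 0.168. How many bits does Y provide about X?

I(X;Y) = H(X) - H(X|Y)
I(X;Y) = 3.9577 - 0.168 = 3.7897 bits


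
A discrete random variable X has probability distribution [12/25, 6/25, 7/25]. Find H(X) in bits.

H(X) = -Σ p(x) log₂ p(x)
  -12/25 × log₂(12/25) = 0.5083
  -6/25 × log₂(6/25) = 0.4941
  -7/25 × log₂(7/25) = 0.5142
H(X) = 1.5166 bits


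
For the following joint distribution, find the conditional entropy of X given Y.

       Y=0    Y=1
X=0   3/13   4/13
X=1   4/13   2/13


H(X|Y) = Σ_y p(y) H(X|Y=y)
  p(Y=0) = 7/13, H(X|Y=0) = 0.9852
  p(Y=1) = 6/13, H(X|Y=1) = 0.9183
H(X|Y) = 0.5385×0.9852 + 0.4615×0.9183 = 0.9543 bits


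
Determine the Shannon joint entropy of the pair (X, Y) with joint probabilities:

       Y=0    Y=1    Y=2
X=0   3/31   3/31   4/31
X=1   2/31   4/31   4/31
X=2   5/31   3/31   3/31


H(X,Y) = -Σ p(x,y) log₂ p(x,y)
  p(0,0)=3/31: -0.0968 × log₂(0.0968) = 0.3261
  p(0,1)=3/31: -0.0968 × log₂(0.0968) = 0.3261
  p(0,2)=4/31: -0.1290 × log₂(0.1290) = 0.3812
  p(1,0)=2/31: -0.0645 × log₂(0.0645) = 0.2551
  p(1,1)=4/31: -0.1290 × log₂(0.1290) = 0.3812
  p(1,2)=4/31: -0.1290 × log₂(0.1290) = 0.3812
  p(2,0)=5/31: -0.1613 × log₂(0.1613) = 0.4246
  p(2,1)=3/31: -0.0968 × log₂(0.0968) = 0.3261
  p(2,2)=3/31: -0.0968 × log₂(0.0968) = 0.3261
H(X,Y) = 3.1274 bits


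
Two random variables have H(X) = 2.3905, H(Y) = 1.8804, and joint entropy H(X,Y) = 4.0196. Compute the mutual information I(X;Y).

I(X;Y) = H(X) + H(Y) - H(X,Y)
I(X;Y) = 2.3905 + 1.8804 - 4.0196 = 0.2513 bits


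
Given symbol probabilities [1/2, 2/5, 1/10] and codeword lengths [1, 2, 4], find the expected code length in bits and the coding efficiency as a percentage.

Average length L = Σ p_i × l_i = 1.7000 bits
Entropy H = 1.3610 bits
Efficiency η = H/L × 100% = 80.06%
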